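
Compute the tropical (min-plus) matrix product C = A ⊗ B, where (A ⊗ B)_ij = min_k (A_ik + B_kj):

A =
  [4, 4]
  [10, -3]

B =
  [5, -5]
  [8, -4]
A ⊗ B =
  [9, -1]
  [5, -7]

Apply the min-plus product entry-by-entry:
  C[0][0] = min over k of (A[0][0] + B[0][0] = 4 + 5 = 9, A[0][1] + B[1][0] = 4 + 8 = 12) = 9 (attained at k = 0)
  C[0][1] = min over k of (A[0][0] + B[0][1] = 4 + -5 = -1, A[0][1] + B[1][1] = 4 + -4 = 0) = -1 (attained at k = 0)
  C[1][0] = min over k of (A[1][0] + B[0][0] = 10 + 5 = 15, A[1][1] + B[1][0] = -3 + 8 = 5) = 5 (attained at k = 1)
  C[1][1] = min over k of (A[1][0] + B[0][1] = 10 + -5 = 5, A[1][1] + B[1][1] = -3 + -4 = -7) = -7 (attained at k = 1)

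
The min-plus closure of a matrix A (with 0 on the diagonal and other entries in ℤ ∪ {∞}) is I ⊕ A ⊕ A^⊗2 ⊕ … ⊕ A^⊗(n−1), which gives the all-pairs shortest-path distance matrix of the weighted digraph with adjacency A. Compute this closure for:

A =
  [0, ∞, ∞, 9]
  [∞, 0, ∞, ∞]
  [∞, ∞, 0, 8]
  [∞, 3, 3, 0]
Closure =
  [0, 12, 12, 9]
  [∞, 0, ∞, ∞]
  [∞, 11, 0, 8]
  [∞, 3, 3, 0]

This is the Floyd-Warshall all-pairs shortest-path computation. For each intermediate vertex k = 0, 1, …, 3, update dist[i][j] ← min(dist[i][j], dist[i][k] + dist[k][j]). The final matrix gives, for each (i, j), the minimum total weight of any directed path from i to j (possibly empty when i = j).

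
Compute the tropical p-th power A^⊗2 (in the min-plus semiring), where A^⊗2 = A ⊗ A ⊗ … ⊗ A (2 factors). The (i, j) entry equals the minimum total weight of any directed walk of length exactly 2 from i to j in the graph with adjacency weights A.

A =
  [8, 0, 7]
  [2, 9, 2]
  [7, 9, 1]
A^⊗2 =
  [2, 8, 2]
  [9, 2, 3]
  [8, 7, 2]

Each entry (A^⊗2)_ij equals the minimum over all length-2 walks i = v_0 → v_1 → … → v_2 = j of Σ_t A[v_t][v_{t+1}]. For example, for (i, j) = (0, 2) we minimise over 3 possible intermediate vertex sequences; the minimum is 2, attained along the walk 0 → 1 → 2.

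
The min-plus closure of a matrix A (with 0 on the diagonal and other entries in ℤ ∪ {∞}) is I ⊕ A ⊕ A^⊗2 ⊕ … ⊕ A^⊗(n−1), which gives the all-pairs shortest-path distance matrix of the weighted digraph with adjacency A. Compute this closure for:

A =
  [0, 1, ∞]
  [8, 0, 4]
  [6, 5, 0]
Closure =
  [0, 1, 5]
  [8, 0, 4]
  [6, 5, 0]

This is the Floyd-Warshall all-pairs shortest-path computation. For each intermediate vertex k = 0, 1, …, 2, update dist[i][j] ← min(dist[i][j], dist[i][k] + dist[k][j]). The final matrix gives, for each (i, j), the minimum total weight of any directed path from i to j (possibly empty when i = j).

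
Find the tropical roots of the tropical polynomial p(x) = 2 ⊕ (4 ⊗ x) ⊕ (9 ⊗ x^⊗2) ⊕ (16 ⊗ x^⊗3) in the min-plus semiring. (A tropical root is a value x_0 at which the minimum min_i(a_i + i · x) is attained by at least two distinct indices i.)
Roots: {-7, -5, -2}

Each tropical root is a break point of the lower envelope of the lines y = a_i + i · x (there are 4 lines, with slopes 0, 1, ..., 3). Only the lines that attain the minimum somewhere contribute to roots; other lines are dominated. Here the surviving (envelope) indices are i = 3, i = 2, i = 1, i = 0.
Intersections between consecutive envelope lines give the roots: for adjacent envelope indices i < j the intersection is x = (a_i − a_j) / (j − i). Reading off the sorted break points: {-7, -5, -2}.
Verification: at each break x_0, at least two indices attain the minimum of min_i(a_i + i · x_0).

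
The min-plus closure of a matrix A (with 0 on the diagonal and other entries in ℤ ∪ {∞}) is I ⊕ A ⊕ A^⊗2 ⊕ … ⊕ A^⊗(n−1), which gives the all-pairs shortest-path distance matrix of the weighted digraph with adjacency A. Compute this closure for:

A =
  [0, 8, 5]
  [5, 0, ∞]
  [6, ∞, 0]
Closure =
  [0, 8, 5]
  [5, 0, 10]
  [6, 14, 0]

This is the Floyd-Warshall all-pairs shortest-path computation. For each intermediate vertex k = 0, 1, …, 2, update dist[i][j] ← min(dist[i][j], dist[i][k] + dist[k][j]). The final matrix gives, for each (i, j), the minimum total weight of any directed path from i to j (possibly empty when i = j).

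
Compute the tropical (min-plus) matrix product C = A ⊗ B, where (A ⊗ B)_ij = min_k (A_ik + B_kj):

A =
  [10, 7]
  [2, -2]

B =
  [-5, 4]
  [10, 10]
A ⊗ B =
  [5, 14]
  [-3, 6]

Apply the min-plus product entry-by-entry:
  C[0][0] = min over k of (A[0][0] + B[0][0] = 10 + -5 = 5, A[0][1] + B[1][0] = 7 + 10 = 17) = 5 (attained at k = 0)
  C[0][1] = min over k of (A[0][0] + B[0][1] = 10 + 4 = 14, A[0][1] + B[1][1] = 7 + 10 = 17) = 14 (attained at k = 0)
  C[1][0] = min over k of (A[1][0] + B[0][0] = 2 + -5 = -3, A[1][1] + B[1][0] = -2 + 10 = 8) = -3 (attained at k = 0)
  C[1][1] = min over k of (A[1][0] + B[0][1] = 2 + 4 = 6, A[1][1] + B[1][1] = -2 + 10 = 8) = 6 (attained at k = 0)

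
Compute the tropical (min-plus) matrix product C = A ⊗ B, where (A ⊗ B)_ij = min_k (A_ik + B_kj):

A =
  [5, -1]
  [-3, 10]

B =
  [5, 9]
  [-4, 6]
A ⊗ B =
  [-5, 5]
  [2, 6]

Apply the min-plus product entry-by-entry:
  C[0][0] = min over k of (A[0][0] + B[0][0] = 5 + 5 = 10, A[0][1] + B[1][0] = -1 + -4 = -5) = -5 (attained at k = 1)
  C[0][1] = min over k of (A[0][0] + B[0][1] = 5 + 9 = 14, A[0][1] + B[1][1] = -1 + 6 = 5) = 5 (attained at k = 1)
  C[1][0] = min over k of (A[1][0] + B[0][0] = -3 + 5 = 2, A[1][1] + B[1][0] = 10 + -4 = 6) = 2 (attained at k = 0)
  C[1][1] = min over k of (A[1][0] + B[0][1] = -3 + 9 = 6, A[1][1] + B[1][1] = 10 + 6 = 16) = 6 (attained at k = 0)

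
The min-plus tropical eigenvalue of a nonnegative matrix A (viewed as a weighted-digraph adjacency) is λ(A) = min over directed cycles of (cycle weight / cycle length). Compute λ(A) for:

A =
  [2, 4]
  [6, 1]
λ(A) = 1

Enumerate directed cycles and compute their means (weight / length). Sample:
  cycle 0 → 0: weight = 2, length = 1, mean = 2/1 ≈ 2.000
  cycle 1 → 1: weight = 1, length = 1, mean = 1/1 ≈ 1.000
  cycle 0 → 1 → 0: weight = 10, length = 2, mean = 10/2 ≈ 5.000
  cycle 1 → 0 → 1: weight = 10, length = 2, mean = 10/2 ≈ 5.000
Minimum mean = 1.000, attained e.g. along the cycle 1 → 1 with weight 1 and length 1. So λ(A) = 1/1 = 1.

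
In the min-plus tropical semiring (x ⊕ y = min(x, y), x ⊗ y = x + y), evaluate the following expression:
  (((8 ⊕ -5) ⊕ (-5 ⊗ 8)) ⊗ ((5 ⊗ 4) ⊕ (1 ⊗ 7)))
(((8 ⊕ -5) ⊕ (-5 ⊗ 8)) ⊗ ((5 ⊗ 4) ⊕ (1 ⊗ 7))) = 3

Expand innermost to outermost. Recall ⊕ takes the minimum of its arguments and ⊗ takes their sum. Working out the expression (((8 ⊕ -5) ⊕ (-5 ⊗ 8)) ⊗ ((5 ⊗ 4) ⊕ (1 ⊗ 7))) gives 3.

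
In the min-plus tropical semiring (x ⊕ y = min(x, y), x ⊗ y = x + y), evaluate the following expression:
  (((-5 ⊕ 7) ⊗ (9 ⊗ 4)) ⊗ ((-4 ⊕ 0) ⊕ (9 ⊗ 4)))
(((-5 ⊕ 7) ⊗ (9 ⊗ 4)) ⊗ ((-4 ⊕ 0) ⊕ (9 ⊗ 4))) = 4

Expand innermost to outermost. Recall ⊕ takes the minimum of its arguments and ⊗ takes their sum. Working out the expression (((-5 ⊕ 7) ⊗ (9 ⊗ 4)) ⊗ ((-4 ⊕ 0) ⊕ (9 ⊗ 4))) gives 4.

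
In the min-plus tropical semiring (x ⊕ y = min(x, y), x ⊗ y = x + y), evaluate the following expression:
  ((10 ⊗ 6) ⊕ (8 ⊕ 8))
((10 ⊗ 6) ⊕ (8 ⊕ 8)) = 8

Expand innermost to outermost. Recall ⊕ takes the minimum of its arguments and ⊗ takes their sum. Working out the expression ((10 ⊗ 6) ⊕ (8 ⊕ 8)) gives 8.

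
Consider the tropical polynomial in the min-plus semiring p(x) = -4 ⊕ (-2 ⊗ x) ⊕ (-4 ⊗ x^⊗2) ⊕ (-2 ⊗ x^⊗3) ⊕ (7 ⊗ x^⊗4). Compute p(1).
p(1) = -4

A tropical monomial a ⊗ x^⊗i evaluates to a + i · x. Evaluating each term at x = 1:
  Term 0 contributes -4 + 0 · 1 = -4
  Term 1 contributes -2 + 1 · 1 = -1
  Term 2 contributes -4 + 2 · 1 = -2
  Term 3 contributes -2 + 3 · 1 = 1
  Term 4 contributes 7 + 4 · 1 = 11
p(1) = ⊕ of these = min[-4, -1, -2, 1, 11] = -4.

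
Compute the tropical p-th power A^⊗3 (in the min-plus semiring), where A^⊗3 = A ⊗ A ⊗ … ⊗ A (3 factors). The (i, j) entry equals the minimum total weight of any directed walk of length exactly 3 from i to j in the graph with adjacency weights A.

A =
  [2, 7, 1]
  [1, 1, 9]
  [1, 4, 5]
A^⊗3 =
  [4, 6, 3]
  [3, 3, 3]
  [3, 6, 4]

Each entry (A^⊗3)_ij equals the minimum over all length-3 walks i = v_0 → v_1 → … → v_3 = j of Σ_t A[v_t][v_{t+1}]. For example, for (i, j) = (0, 2) we minimise over 9 possible intermediate vertex sequences; the minimum is 3, attained along the walk 0 → 2 → 0 → 2.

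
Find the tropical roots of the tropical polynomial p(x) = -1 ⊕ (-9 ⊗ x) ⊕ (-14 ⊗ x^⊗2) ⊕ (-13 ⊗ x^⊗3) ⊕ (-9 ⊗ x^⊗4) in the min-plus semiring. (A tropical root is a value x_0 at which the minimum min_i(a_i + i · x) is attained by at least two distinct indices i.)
Roots: {-4, -1, 5, 8}

Each tropical root is a break point of the lower envelope of the lines y = a_i + i · x (there are 5 lines, with slopes 0, 1, ..., 4). Only the lines that attain the minimum somewhere contribute to roots; other lines are dominated. Here the surviving (envelope) indices are i = 4, i = 3, i = 2, i = 1, i = 0.
Intersections between consecutive envelope lines give the roots: for adjacent envelope indices i < j the intersection is x = (a_i − a_j) / (j − i). Reading off the sorted break points: {-4, -1, 5, 8}.
Verification: at each break x_0, at least two indices attain the minimum of min_i(a_i + i · x_0).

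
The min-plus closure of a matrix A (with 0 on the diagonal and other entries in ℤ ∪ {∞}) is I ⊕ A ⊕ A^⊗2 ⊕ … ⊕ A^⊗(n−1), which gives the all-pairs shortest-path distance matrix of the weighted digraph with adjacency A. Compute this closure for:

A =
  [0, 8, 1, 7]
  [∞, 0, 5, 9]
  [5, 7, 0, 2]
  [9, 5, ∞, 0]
Closure =
  [0, 8, 1, 3]
  [10, 0, 5, 7]
  [5, 7, 0, 2]
  [9, 5, 10, 0]

This is the Floyd-Warshall all-pairs shortest-path computation. For each intermediate vertex k = 0, 1, …, 3, update dist[i][j] ← min(dist[i][j], dist[i][k] + dist[k][j]). The final matrix gives, for each (i, j), the minimum total weight of any directed path from i to j (possibly empty when i = j).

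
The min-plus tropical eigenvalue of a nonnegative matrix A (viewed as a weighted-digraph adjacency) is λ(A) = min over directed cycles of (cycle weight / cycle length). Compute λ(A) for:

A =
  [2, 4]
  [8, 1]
λ(A) = 1

Enumerate directed cycles and compute their means (weight / length). Sample:
  cycle 0 → 0: weight = 2, length = 1, mean = 2/1 ≈ 2.000
  cycle 1 → 1: weight = 1, length = 1, mean = 1/1 ≈ 1.000
  cycle 0 → 1 → 0: weight = 12, length = 2, mean = 12/2 ≈ 6.000
  cycle 1 → 0 → 1: weight = 12, length = 2, mean = 12/2 ≈ 6.000
Minimum mean = 1.000, attained e.g. along the cycle 1 → 1 with weight 1 and length 1. So λ(A) = 1/1 = 1.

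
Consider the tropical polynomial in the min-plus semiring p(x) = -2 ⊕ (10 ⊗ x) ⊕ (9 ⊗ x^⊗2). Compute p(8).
p(8) = -2

A tropical monomial a ⊗ x^⊗i evaluates to a + i · x. Evaluating each term at x = 8:
  Term 0 contributes -2 + 0 · 8 = -2
  Term 1 contributes 10 + 1 · 8 = 18
  Term 2 contributes 9 + 2 · 8 = 25
p(8) = ⊕ of these = min[-2, 18, 25] = -2.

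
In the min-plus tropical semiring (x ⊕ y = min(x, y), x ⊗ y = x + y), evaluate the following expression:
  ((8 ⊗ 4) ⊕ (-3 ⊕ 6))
((8 ⊗ 4) ⊕ (-3 ⊕ 6)) = -3

Expand innermost to outermost. Recall ⊕ takes the minimum of its arguments and ⊗ takes their sum. Working out the expression ((8 ⊗ 4) ⊕ (-3 ⊕ 6)) gives -3.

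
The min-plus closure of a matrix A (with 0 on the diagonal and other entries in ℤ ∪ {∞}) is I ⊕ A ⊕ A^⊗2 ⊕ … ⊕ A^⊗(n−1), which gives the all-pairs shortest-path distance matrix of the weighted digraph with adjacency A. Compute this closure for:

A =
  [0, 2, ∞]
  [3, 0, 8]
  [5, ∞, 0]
Closure =
  [0, 2, 10]
  [3, 0, 8]
  [5, 7, 0]

This is the Floyd-Warshall all-pairs shortest-path computation. For each intermediate vertex k = 0, 1, …, 2, update dist[i][j] ← min(dist[i][j], dist[i][k] + dist[k][j]). The final matrix gives, for each (i, j), the minimum total weight of any directed path from i to j (possibly empty when i = j).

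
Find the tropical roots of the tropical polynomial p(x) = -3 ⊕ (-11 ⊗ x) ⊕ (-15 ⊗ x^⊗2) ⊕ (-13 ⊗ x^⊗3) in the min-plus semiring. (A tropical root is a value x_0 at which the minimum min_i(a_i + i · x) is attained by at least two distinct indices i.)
Roots: {-2, 4, 8}

Each tropical root is a break point of the lower envelope of the lines y = a_i + i · x (there are 4 lines, with slopes 0, 1, ..., 3). Only the lines that attain the minimum somewhere contribute to roots; other lines are dominated. Here the surviving (envelope) indices are i = 3, i = 2, i = 1, i = 0.
Intersections between consecutive envelope lines give the roots: for adjacent envelope indices i < j the intersection is x = (a_i − a_j) / (j − i). Reading off the sorted break points: {-2, 4, 8}.
Verification: at each break x_0, at least two indices attain the minimum of min_i(a_i + i · x_0).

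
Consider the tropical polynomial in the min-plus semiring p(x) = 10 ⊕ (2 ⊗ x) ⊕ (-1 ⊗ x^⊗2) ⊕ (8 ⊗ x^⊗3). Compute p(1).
p(1) = 1

A tropical monomial a ⊗ x^⊗i evaluates to a + i · x. Evaluating each term at x = 1:
  Term 0 contributes 10 + 0 · 1 = 10
  Term 1 contributes 2 + 1 · 1 = 3
  Term 2 contributes -1 + 2 · 1 = 1
  Term 3 contributes 8 + 3 · 1 = 11
p(1) = ⊕ of these = min[10, 3, 1, 11] = 1.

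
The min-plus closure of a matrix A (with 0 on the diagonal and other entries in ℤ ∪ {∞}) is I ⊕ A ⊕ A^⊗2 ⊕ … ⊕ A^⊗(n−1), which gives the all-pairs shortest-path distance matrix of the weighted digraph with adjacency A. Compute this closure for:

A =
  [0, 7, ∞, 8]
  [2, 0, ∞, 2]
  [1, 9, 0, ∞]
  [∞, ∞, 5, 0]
Closure =
  [0, 7, 13, 8]
  [2, 0, 7, 2]
  [1, 8, 0, 9]
  [6, 13, 5, 0]

This is the Floyd-Warshall all-pairs shortest-path computation. For each intermediate vertex k = 0, 1, …, 3, update dist[i][j] ← min(dist[i][j], dist[i][k] + dist[k][j]). The final matrix gives, for each (i, j), the minimum total weight of any directed path from i to j (possibly empty when i = j).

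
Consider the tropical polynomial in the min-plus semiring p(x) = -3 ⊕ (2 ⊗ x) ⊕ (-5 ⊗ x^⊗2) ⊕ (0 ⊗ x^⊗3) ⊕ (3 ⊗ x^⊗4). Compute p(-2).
p(-2) = -9

A tropical monomial a ⊗ x^⊗i evaluates to a + i · x. Evaluating each term at x = -2:
  Term 0 contributes -3 + 0 · -2 = -3
  Term 1 contributes 2 + 1 · -2 = 0
  Term 2 contributes -5 + 2 · -2 = -9
  Term 3 contributes 0 + 3 · -2 = -6
  Term 4 contributes 3 + 4 · -2 = -5
p(-2) = ⊕ of these = min[-3, 0, -9, -6, -5] = -9.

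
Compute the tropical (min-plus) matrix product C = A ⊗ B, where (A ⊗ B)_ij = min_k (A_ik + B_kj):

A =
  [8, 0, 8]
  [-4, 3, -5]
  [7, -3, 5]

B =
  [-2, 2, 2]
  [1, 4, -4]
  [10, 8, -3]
A ⊗ B =
  [1, 4, -4]
  [-6, -2, -8]
  [-2, 1, -7]

Apply the min-plus product entry-by-entry:
  C[0][0] = min over k of (A[0][0] + B[0][0] = 8 + -2 = 6, A[0][1] + B[1][0] = 0 + 1 = 1, A[0][2] + B[2][0] = 8 + 10 = 18) = 1 (attained at k = 1)
  C[0][1] = min over k of (A[0][0] + B[0][1] = 8 + 2 = 10, A[0][1] + B[1][1] = 0 + 4 = 4, A[0][2] + B[2][1] = 8 + 8 = 16) = 4 (attained at k = 1)
  C[0][2] = min over k of (A[0][0] + B[0][2] = 8 + 2 = 10, A[0][1] + B[1][2] = 0 + -4 = -4, A[0][2] + B[2][2] = 8 + -3 = 5) = -4 (attained at k = 1)
  C[1][0] = min over k of (A[1][0] + B[0][0] = -4 + -2 = -6, A[1][1] + B[1][0] = 3 + 1 = 4, A[1][2] + B[2][0] = -5 + 10 = 5) = -6 (attained at k = 0)
  C[1][1] = min over k of (A[1][0] + B[0][1] = -4 + 2 = -2, A[1][1] + B[1][1] = 3 + 4 = 7, A[1][2] + B[2][1] = -5 + 8 = 3) = -2 (attained at k = 0)
  C[1][2] = min over k of (A[1][0] + B[0][2] = -4 + 2 = -2, A[1][1] + B[1][2] = 3 + -4 = -1, A[1][2] + B[2][2] = -5 + -3 = -8) = -8 (attained at k = 2)
  C[2][0] = min over k of (A[2][0] + B[0][0] = 7 + -2 = 5, A[2][1] + B[1][0] = -3 + 1 = -2, A[2][2] + B[2][0] = 5 + 10 = 15) = -2 (attained at k = 1)
  C[2][1] = min over k of (A[2][0] + B[0][1] = 7 + 2 = 9, A[2][1] + B[1][1] = -3 + 4 = 1, A[2][2] + B[2][1] = 5 + 8 = 13) = 1 (attained at k = 1)
  C[2][2] = min over k of (A[2][0] + B[0][2] = 7 + 2 = 9, A[2][1] + B[1][2] = -3 + -4 = -7, A[2][2] + B[2][2] = 5 + -3 = 2) = -7 (attained at k = 1)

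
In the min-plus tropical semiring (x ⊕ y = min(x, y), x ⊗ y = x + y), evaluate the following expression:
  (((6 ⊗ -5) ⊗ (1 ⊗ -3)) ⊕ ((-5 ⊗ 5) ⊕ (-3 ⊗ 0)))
(((6 ⊗ -5) ⊗ (1 ⊗ -3)) ⊕ ((-5 ⊗ 5) ⊕ (-3 ⊗ 0))) = -3

Expand innermost to outermost. Recall ⊕ takes the minimum of its arguments and ⊗ takes their sum. Working out the expression (((6 ⊗ -5) ⊗ (1 ⊗ -3)) ⊕ ((-5 ⊗ 5) ⊕ (-3 ⊗ 0))) gives -3.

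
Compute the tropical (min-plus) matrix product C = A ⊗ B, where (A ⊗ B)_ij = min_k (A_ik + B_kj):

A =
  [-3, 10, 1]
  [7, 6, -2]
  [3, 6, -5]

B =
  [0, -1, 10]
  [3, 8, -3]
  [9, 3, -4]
A ⊗ B =
  [-3, -4, -3]
  [7, 1, -6]
  [3, -2, -9]

Apply the min-plus product entry-by-entry:
  C[0][0] = min over k of (A[0][0] + B[0][0] = -3 + 0 = -3, A[0][1] + B[1][0] = 10 + 3 = 13, A[0][2] + B[2][0] = 1 + 9 = 10) = -3 (attained at k = 0)
  C[0][1] = min over k of (A[0][0] + B[0][1] = -3 + -1 = -4, A[0][1] + B[1][1] = 10 + 8 = 18, A[0][2] + B[2][1] = 1 + 3 = 4) = -4 (attained at k = 0)
  C[0][2] = min over k of (A[0][0] + B[0][2] = -3 + 10 = 7, A[0][1] + B[1][2] = 10 + -3 = 7, A[0][2] + B[2][2] = 1 + -4 = -3) = -3 (attained at k = 2)
  C[1][0] = min over k of (A[1][0] + B[0][0] = 7 + 0 = 7, A[1][1] + B[1][0] = 6 + 3 = 9, A[1][2] + B[2][0] = -2 + 9 = 7) = 7 (attained at k = 0)
  C[1][1] = min over k of (A[1][0] + B[0][1] = 7 + -1 = 6, A[1][1] + B[1][1] = 6 + 8 = 14, A[1][2] + B[2][1] = -2 + 3 = 1) = 1 (attained at k = 2)
  C[1][2] = min over k of (A[1][0] + B[0][2] = 7 + 10 = 17, A[1][1] + B[1][2] = 6 + -3 = 3, A[1][2] + B[2][2] = -2 + -4 = -6) = -6 (attained at k = 2)
  C[2][0] = min over k of (A[2][0] + B[0][0] = 3 + 0 = 3, A[2][1] + B[1][0] = 6 + 3 = 9, A[2][2] + B[2][0] = -5 + 9 = 4) = 3 (attained at k = 0)
  C[2][1] = min over k of (A[2][0] + B[0][1] = 3 + -1 = 2, A[2][1] + B[1][1] = 6 + 8 = 14, A[2][2] + B[2][1] = -5 + 3 = -2) = -2 (attained at k = 2)
  C[2][2] = min over k of (A[2][0] + B[0][2] = 3 + 10 = 13, A[2][1] + B[1][2] = 6 + -3 = 3, A[2][2] + B[2][2] = -5 + -4 = -9) = -9 (attained at k = 2)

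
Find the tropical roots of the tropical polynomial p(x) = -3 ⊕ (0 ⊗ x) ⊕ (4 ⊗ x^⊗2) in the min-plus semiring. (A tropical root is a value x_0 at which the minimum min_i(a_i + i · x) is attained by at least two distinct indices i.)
Roots: {-4, -3}

Each tropical root is a break point of the lower envelope of the lines y = a_i + i · x (there are 3 lines, with slopes 0, 1, ..., 2). Only the lines that attain the minimum somewhere contribute to roots; other lines are dominated. Here the surviving (envelope) indices are i = 2, i = 1, i = 0.
Intersections between consecutive envelope lines give the roots: for adjacent envelope indices i < j the intersection is x = (a_i − a_j) / (j − i). Reading off the sorted break points: {-4, -3}.
Verification: at each break x_0, at least two indices attain the minimum of min_i(a_i + i · x_0).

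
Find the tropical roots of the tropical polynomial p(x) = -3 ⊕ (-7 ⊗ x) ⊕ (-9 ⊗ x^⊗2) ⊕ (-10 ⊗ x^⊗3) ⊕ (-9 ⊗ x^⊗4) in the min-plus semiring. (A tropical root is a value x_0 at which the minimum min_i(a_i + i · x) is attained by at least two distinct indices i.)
Roots: {-1, 1, 2, 4}

Each tropical root is a break point of the lower envelope of the lines y = a_i + i · x (there are 5 lines, with slopes 0, 1, ..., 4). Only the lines that attain the minimum somewhere contribute to roots; other lines are dominated. Here the surviving (envelope) indices are i = 4, i = 3, i = 2, i = 1, i = 0.
Intersections between consecutive envelope lines give the roots: for adjacent envelope indices i < j the intersection is x = (a_i − a_j) / (j − i). Reading off the sorted break points: {-1, 1, 2, 4}.
Verification: at each break x_0, at least two indices attain the minimum of min_i(a_i + i · x_0).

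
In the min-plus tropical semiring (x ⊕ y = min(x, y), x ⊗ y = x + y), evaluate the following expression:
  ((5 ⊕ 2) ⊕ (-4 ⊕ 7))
((5 ⊕ 2) ⊕ (-4 ⊕ 7)) = -4

Expand innermost to outermost. Recall ⊕ takes the minimum of its arguments and ⊗ takes their sum. Working out the expression ((5 ⊕ 2) ⊕ (-4 ⊕ 7)) gives -4.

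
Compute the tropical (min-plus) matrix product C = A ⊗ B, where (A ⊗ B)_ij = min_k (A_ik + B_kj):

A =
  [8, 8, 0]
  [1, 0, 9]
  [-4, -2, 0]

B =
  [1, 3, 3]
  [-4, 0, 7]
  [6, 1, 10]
A ⊗ B =
  [4, 1, 10]
  [-4, 0, 4]
  [-6, -2, -1]

Apply the min-plus product entry-by-entry:
  C[0][0] = min over k of (A[0][0] + B[0][0] = 8 + 1 = 9, A[0][1] + B[1][0] = 8 + -4 = 4, A[0][2] + B[2][0] = 0 + 6 = 6) = 4 (attained at k = 1)
  C[0][1] = min over k of (A[0][0] + B[0][1] = 8 + 3 = 11, A[0][1] + B[1][1] = 8 + 0 = 8, A[0][2] + B[2][1] = 0 + 1 = 1) = 1 (attained at k = 2)
  C[0][2] = min over k of (A[0][0] + B[0][2] = 8 + 3 = 11, A[0][1] + B[1][2] = 8 + 7 = 15, A[0][2] + B[2][2] = 0 + 10 = 10) = 10 (attained at k = 2)
  C[1][0] = min over k of (A[1][0] + B[0][0] = 1 + 1 = 2, A[1][1] + B[1][0] = 0 + -4 = -4, A[1][2] + B[2][0] = 9 + 6 = 15) = -4 (attained at k = 1)
  C[1][1] = min over k of (A[1][0] + B[0][1] = 1 + 3 = 4, A[1][1] + B[1][1] = 0 + 0 = 0, A[1][2] + B[2][1] = 9 + 1 = 10) = 0 (attained at k = 1)
  C[1][2] = min over k of (A[1][0] + B[0][2] = 1 + 3 = 4, A[1][1] + B[1][2] = 0 + 7 = 7, A[1][2] + B[2][2] = 9 + 10 = 19) = 4 (attained at k = 0)
  C[2][0] = min over k of (A[2][0] + B[0][0] = -4 + 1 = -3, A[2][1] + B[1][0] = -2 + -4 = -6, A[2][2] + B[2][0] = 0 + 6 = 6) = -6 (attained at k = 1)
  C[2][1] = min over k of (A[2][0] + B[0][1] = -4 + 3 = -1, A[2][1] + B[1][1] = -2 + 0 = -2, A[2][2] + B[2][1] = 0 + 1 = 1) = -2 (attained at k = 1)
  C[2][2] = min over k of (A[2][0] + B[0][2] = -4 + 3 = -1, A[2][1] + B[1][2] = -2 + 7 = 5, A[2][2] + B[2][2] = 0 + 10 = 10) = -1 (attained at k = 0)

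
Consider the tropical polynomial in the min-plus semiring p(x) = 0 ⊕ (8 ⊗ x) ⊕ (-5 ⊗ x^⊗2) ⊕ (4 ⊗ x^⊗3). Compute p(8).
p(8) = 0

A tropical monomial a ⊗ x^⊗i evaluates to a + i · x. Evaluating each term at x = 8:
  Term 0 contributes 0 + 0 · 8 = 0
  Term 1 contributes 8 + 1 · 8 = 16
  Term 2 contributes -5 + 2 · 8 = 11
  Term 3 contributes 4 + 3 · 8 = 28
p(8) = ⊕ of these = min[0, 16, 11, 28] = 0.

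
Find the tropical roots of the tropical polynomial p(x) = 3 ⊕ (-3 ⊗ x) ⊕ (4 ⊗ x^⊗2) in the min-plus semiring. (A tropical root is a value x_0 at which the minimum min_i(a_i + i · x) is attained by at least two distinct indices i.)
Roots: {-7, 6}

Each tropical root is a break point of the lower envelope of the lines y = a_i + i · x (there are 3 lines, with slopes 0, 1, ..., 2). Only the lines that attain the minimum somewhere contribute to roots; other lines are dominated. Here the surviving (envelope) indices are i = 2, i = 1, i = 0.
Intersections between consecutive envelope lines give the roots: for adjacent envelope indices i < j the intersection is x = (a_i − a_j) / (j − i). Reading off the sorted break points: {-7, 6}.
Verification: at each break x_0, at least two indices attain the minimum of min_i(a_i + i · x_0).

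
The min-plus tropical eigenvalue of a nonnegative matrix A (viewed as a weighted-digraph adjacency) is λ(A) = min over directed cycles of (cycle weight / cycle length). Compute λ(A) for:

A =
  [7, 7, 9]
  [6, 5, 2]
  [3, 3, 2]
λ(A) = 2

Enumerate directed cycles and compute their means (weight / length). Sample:
  cycle 0 → 0: weight = 7, length = 1, mean = 7/1 ≈ 7.000
  cycle 1 → 1: weight = 5, length = 1, mean = 5/1 ≈ 5.000
  cycle 2 → 2: weight = 2, length = 1, mean = 2/1 ≈ 2.000
  cycle 0 → 1 → 0: weight = 13, length = 2, mean = 13/2 ≈ 6.500
  cycle 0 → 2 → 0: weight = 12, length = 2, mean = 12/2 ≈ 6.000
  cycle 1 → 0 → 1: weight = 13, length = 2, mean = 13/2 ≈ 6.500
Minimum mean = 2.000, attained e.g. along the cycle 2 → 2 with weight 2 and length 1. So λ(A) = 2/1 = 2.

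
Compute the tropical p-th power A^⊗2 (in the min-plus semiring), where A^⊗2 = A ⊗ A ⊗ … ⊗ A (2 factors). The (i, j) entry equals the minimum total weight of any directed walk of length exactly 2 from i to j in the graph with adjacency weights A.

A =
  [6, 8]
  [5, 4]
A^⊗2 =
  [12, 12]
  [9, 8]

Each entry (A^⊗2)_ij equals the minimum over all length-2 walks i = v_0 → v_1 → … → v_2 = j of Σ_t A[v_t][v_{t+1}]. For example, for (i, j) = (0, 1) we minimise over 2 possible intermediate vertex sequences; the minimum is 12, attained along the walk 0 → 1 → 1.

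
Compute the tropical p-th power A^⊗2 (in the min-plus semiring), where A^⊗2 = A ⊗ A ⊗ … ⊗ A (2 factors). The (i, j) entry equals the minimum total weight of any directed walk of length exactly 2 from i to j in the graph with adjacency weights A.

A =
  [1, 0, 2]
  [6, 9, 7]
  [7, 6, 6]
A^⊗2 =
  [2, 1, 3]
  [7, 6, 8]
  [8, 7, 9]

Each entry (A^⊗2)_ij equals the minimum over all length-2 walks i = v_0 → v_1 → … → v_2 = j of Σ_t A[v_t][v_{t+1}]. For example, for (i, j) = (0, 2) we minimise over 3 possible intermediate vertex sequences; the minimum is 3, attained along the walk 0 → 0 → 2.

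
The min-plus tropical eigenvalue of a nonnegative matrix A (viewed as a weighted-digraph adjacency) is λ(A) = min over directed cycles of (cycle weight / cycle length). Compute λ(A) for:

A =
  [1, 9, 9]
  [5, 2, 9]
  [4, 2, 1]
λ(A) = 1

Enumerate directed cycles and compute their means (weight / length). Sample:
  cycle 0 → 0: weight = 1, length = 1, mean = 1/1 ≈ 1.000
  cycle 1 → 1: weight = 2, length = 1, mean = 2/1 ≈ 2.000
  cycle 2 → 2: weight = 1, length = 1, mean = 1/1 ≈ 1.000
  cycle 0 → 1 → 0: weight = 14, length = 2, mean = 14/2 ≈ 7.000
  cycle 0 → 2 → 0: weight = 13, length = 2, mean = 13/2 ≈ 6.500
  cycle 1 → 0 → 1: weight = 14, length = 2, mean = 14/2 ≈ 7.000
Minimum mean = 1.000, attained e.g. along the cycle 0 → 0 with weight 1 and length 1. So λ(A) = 1/1 = 1.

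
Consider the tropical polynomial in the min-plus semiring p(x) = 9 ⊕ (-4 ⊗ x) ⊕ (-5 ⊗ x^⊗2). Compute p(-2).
p(-2) = -9

A tropical monomial a ⊗ x^⊗i evaluates to a + i · x. Evaluating each term at x = -2:
  Term 0 contributes 9 + 0 · -2 = 9
  Term 1 contributes -4 + 1 · -2 = -6
  Term 2 contributes -5 + 2 · -2 = -9
p(-2) = ⊕ of these = min[9, -6, -9] = -9.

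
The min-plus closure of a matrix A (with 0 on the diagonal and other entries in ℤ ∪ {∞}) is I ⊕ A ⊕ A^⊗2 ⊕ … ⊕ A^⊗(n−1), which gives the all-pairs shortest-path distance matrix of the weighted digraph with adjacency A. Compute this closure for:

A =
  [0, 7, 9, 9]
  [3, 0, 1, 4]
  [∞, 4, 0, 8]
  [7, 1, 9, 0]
Closure =
  [0, 7, 8, 9]
  [3, 0, 1, 4]
  [7, 4, 0, 8]
  [4, 1, 2, 0]

This is the Floyd-Warshall all-pairs shortest-path computation. For each intermediate vertex k = 0, 1, …, 3, update dist[i][j] ← min(dist[i][j], dist[i][k] + dist[k][j]). The final matrix gives, for each (i, j), the minimum total weight of any directed path from i to j (possibly empty when i = j).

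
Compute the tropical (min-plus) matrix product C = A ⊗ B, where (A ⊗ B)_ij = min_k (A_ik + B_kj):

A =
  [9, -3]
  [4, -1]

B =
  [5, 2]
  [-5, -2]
A ⊗ B =
  [-8, -5]
  [-6, -3]

Apply the min-plus product entry-by-entry:
  C[0][0] = min over k of (A[0][0] + B[0][0] = 9 + 5 = 14, A[0][1] + B[1][0] = -3 + -5 = -8) = -8 (attained at k = 1)
  C[0][1] = min over k of (A[0][0] + B[0][1] = 9 + 2 = 11, A[0][1] + B[1][1] = -3 + -2 = -5) = -5 (attained at k = 1)
  C[1][0] = min over k of (A[1][0] + B[0][0] = 4 + 5 = 9, A[1][1] + B[1][0] = -1 + -5 = -6) = -6 (attained at k = 1)
  C[1][1] = min over k of (A[1][0] + B[0][1] = 4 + 2 = 6, A[1][1] + B[1][1] = -1 + -2 = -3) = -3 (attained at k = 1)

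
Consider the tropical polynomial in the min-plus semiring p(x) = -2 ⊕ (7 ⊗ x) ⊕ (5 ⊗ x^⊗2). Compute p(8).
p(8) = -2

A tropical monomial a ⊗ x^⊗i evaluates to a + i · x. Evaluating each term at x = 8:
  Term 0 contributes -2 + 0 · 8 = -2
  Term 1 contributes 7 + 1 · 8 = 15
  Term 2 contributes 5 + 2 · 8 = 21
p(8) = ⊕ of these = min[-2, 15, 21] = -2.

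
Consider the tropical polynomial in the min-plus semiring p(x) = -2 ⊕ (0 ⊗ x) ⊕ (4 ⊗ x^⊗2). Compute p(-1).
p(-1) = -2

A tropical monomial a ⊗ x^⊗i evaluates to a + i · x. Evaluating each term at x = -1:
  Term 0 contributes -2 + 0 · -1 = -2
  Term 1 contributes 0 + 1 · -1 = -1
  Term 2 contributes 4 + 2 · -1 = 2
p(-1) = ⊕ of these = min[-2, -1, 2] = -2.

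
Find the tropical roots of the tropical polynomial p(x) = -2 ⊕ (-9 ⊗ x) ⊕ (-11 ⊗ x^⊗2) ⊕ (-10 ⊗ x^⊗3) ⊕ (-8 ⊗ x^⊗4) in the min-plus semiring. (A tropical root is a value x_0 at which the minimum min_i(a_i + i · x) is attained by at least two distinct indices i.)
Roots: {-2, -1, 2, 7}

Each tropical root is a break point of the lower envelope of the lines y = a_i + i · x (there are 5 lines, with slopes 0, 1, ..., 4). Only the lines that attain the minimum somewhere contribute to roots; other lines are dominated. Here the surviving (envelope) indices are i = 4, i = 3, i = 2, i = 1, i = 0.
Intersections between consecutive envelope lines give the roots: for adjacent envelope indices i < j the intersection is x = (a_i − a_j) / (j − i). Reading off the sorted break points: {-2, -1, 2, 7}.
Verification: at each break x_0, at least two indices attain the minimum of min_i(a_i + i · x_0).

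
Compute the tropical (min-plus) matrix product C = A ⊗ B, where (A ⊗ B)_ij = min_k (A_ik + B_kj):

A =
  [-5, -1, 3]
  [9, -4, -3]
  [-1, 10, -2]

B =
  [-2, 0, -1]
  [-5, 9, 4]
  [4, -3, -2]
A ⊗ B =
  [-7, -5, -6]
  [-9, -6, -5]
  [-3, -5, -4]

Apply the min-plus product entry-by-entry:
  C[0][0] = min over k of (A[0][0] + B[0][0] = -5 + -2 = -7, A[0][1] + B[1][0] = -1 + -5 = -6, A[0][2] + B[2][0] = 3 + 4 = 7) = -7 (attained at k = 0)
  C[0][1] = min over k of (A[0][0] + B[0][1] = -5 + 0 = -5, A[0][1] + B[1][1] = -1 + 9 = 8, A[0][2] + B[2][1] = 3 + -3 = 0) = -5 (attained at k = 0)
  C[0][2] = min over k of (A[0][0] + B[0][2] = -5 + -1 = -6, A[0][1] + B[1][2] = -1 + 4 = 3, A[0][2] + B[2][2] = 3 + -2 = 1) = -6 (attained at k = 0)
  C[1][0] = min over k of (A[1][0] + B[0][0] = 9 + -2 = 7, A[1][1] + B[1][0] = -4 + -5 = -9, A[1][2] + B[2][0] = -3 + 4 = 1) = -9 (attained at k = 1)
  C[1][1] = min over k of (A[1][0] + B[0][1] = 9 + 0 = 9, A[1][1] + B[1][1] = -4 + 9 = 5, A[1][2] + B[2][1] = -3 + -3 = -6) = -6 (attained at k = 2)
  C[1][2] = min over k of (A[1][0] + B[0][2] = 9 + -1 = 8, A[1][1] + B[1][2] = -4 + 4 = 0, A[1][2] + B[2][2] = -3 + -2 = -5) = -5 (attained at k = 2)
  C[2][0] = min over k of (A[2][0] + B[0][0] = -1 + -2 = -3, A[2][1] + B[1][0] = 10 + -5 = 5, A[2][2] + B[2][0] = -2 + 4 = 2) = -3 (attained at k = 0)
  C[2][1] = min over k of (A[2][0] + B[0][1] = -1 + 0 = -1, A[2][1] + B[1][1] = 10 + 9 = 19, A[2][2] + B[2][1] = -2 + -3 = -5) = -5 (attained at k = 2)
  C[2][2] = min over k of (A[2][0] + B[0][2] = -1 + -1 = -2, A[2][1] + B[1][2] = 10 + 4 = 14, A[2][2] + B[2][2] = -2 + -2 = -4) = -4 (attained at k = 2)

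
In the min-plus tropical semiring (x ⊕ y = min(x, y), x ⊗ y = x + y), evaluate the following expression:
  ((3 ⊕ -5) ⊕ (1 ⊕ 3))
((3 ⊕ -5) ⊕ (1 ⊕ 3)) = -5

Expand innermost to outermost. Recall ⊕ takes the minimum of its arguments and ⊗ takes their sum. Working out the expression ((3 ⊕ -5) ⊕ (1 ⊕ 3)) gives -5.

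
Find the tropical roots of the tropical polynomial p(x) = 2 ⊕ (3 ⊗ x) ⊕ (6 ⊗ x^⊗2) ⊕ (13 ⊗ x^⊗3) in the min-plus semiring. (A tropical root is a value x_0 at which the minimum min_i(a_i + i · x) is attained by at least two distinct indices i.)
Roots: {-7, -3, -1}

Each tropical root is a break point of the lower envelope of the lines y = a_i + i · x (there are 4 lines, with slopes 0, 1, ..., 3). Only the lines that attain the minimum somewhere contribute to roots; other lines are dominated. Here the surviving (envelope) indices are i = 3, i = 2, i = 1, i = 0.
Intersections between consecutive envelope lines give the roots: for adjacent envelope indices i < j the intersection is x = (a_i − a_j) / (j − i). Reading off the sorted break points: {-7, -3, -1}.
Verification: at each break x_0, at least two indices attain the minimum of min_i(a_i + i · x_0).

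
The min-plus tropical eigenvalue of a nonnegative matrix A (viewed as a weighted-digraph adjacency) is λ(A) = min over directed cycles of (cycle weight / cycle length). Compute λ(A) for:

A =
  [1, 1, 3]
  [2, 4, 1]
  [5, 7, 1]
λ(A) = 1

Enumerate directed cycles and compute their means (weight / length). Sample:
  cycle 0 → 0: weight = 1, length = 1, mean = 1/1 ≈ 1.000
  cycle 1 → 1: weight = 4, length = 1, mean = 4/1 ≈ 4.000
  cycle 2 → 2: weight = 1, length = 1, mean = 1/1 ≈ 1.000
  cycle 0 → 1 → 0: weight = 3, length = 2, mean = 3/2 ≈ 1.500
  cycle 0 → 2 → 0: weight = 8, length = 2, mean = 8/2 ≈ 4.000
  cycle 1 → 0 → 1: weight = 3, length = 2, mean = 3/2 ≈ 1.500
Minimum mean = 1.000, attained e.g. along the cycle 0 → 0 with weight 1 and length 1. So λ(A) = 1/1 = 1.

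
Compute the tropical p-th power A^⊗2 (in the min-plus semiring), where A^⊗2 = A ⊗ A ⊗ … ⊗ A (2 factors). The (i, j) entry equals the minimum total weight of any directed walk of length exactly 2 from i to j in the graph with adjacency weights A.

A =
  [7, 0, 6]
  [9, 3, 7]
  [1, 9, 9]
A^⊗2 =
  [7, 3, 7]
  [8, 6, 10]
  [8, 1, 7]

Each entry (A^⊗2)_ij equals the minimum over all length-2 walks i = v_0 → v_1 → … → v_2 = j of Σ_t A[v_t][v_{t+1}]. For example, for (i, j) = (0, 2) we minimise over 3 possible intermediate vertex sequences; the minimum is 7, attained along the walk 0 → 1 → 2.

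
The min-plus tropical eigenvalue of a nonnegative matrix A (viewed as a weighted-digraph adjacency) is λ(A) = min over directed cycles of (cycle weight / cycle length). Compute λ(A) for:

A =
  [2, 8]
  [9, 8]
λ(A) = 2

Enumerate directed cycles and compute their means (weight / length). Sample:
  cycle 0 → 0: weight = 2, length = 1, mean = 2/1 ≈ 2.000
  cycle 1 → 1: weight = 8, length = 1, mean = 8/1 ≈ 8.000
  cycle 0 → 1 → 0: weight = 17, length = 2, mean = 17/2 ≈ 8.500
  cycle 1 → 0 → 1: weight = 17, length = 2, mean = 17/2 ≈ 8.500
Minimum mean = 2.000, attained e.g. along the cycle 0 → 0 with weight 2 and length 1. So λ(A) = 2/1 = 2.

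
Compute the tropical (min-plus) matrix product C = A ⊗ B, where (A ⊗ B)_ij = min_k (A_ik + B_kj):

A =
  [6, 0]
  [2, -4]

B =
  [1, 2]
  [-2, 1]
A ⊗ B =
  [-2, 1]
  [-6, -3]

Apply the min-plus product entry-by-entry:
  C[0][0] = min over k of (A[0][0] + B[0][0] = 6 + 1 = 7, A[0][1] + B[1][0] = 0 + -2 = -2) = -2 (attained at k = 1)
  C[0][1] = min over k of (A[0][0] + B[0][1] = 6 + 2 = 8, A[0][1] + B[1][1] = 0 + 1 = 1) = 1 (attained at k = 1)
  C[1][0] = min over k of (A[1][0] + B[0][0] = 2 + 1 = 3, A[1][1] + B[1][0] = -4 + -2 = -6) = -6 (attained at k = 1)
  C[1][1] = min over k of (A[1][0] + B[0][1] = 2 + 2 = 4, A[1][1] + B[1][1] = -4 + 1 = -3) = -3 (attained at k = 1)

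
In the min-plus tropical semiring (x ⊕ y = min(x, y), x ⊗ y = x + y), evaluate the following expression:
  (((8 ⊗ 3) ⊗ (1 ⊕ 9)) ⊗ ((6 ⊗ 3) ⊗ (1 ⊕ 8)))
(((8 ⊗ 3) ⊗ (1 ⊕ 9)) ⊗ ((6 ⊗ 3) ⊗ (1 ⊕ 8))) = 22

Expand innermost to outermost. Recall ⊕ takes the minimum of its arguments and ⊗ takes their sum. Working out the expression (((8 ⊗ 3) ⊗ (1 ⊕ 9)) ⊗ ((6 ⊗ 3) ⊗ (1 ⊕ 8))) gives 22.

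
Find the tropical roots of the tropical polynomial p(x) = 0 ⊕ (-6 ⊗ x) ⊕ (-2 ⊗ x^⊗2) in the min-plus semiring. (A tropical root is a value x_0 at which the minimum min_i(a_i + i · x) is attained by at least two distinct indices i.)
Roots: {-4, 6}

Each tropical root is a break point of the lower envelope of the lines y = a_i + i · x (there are 3 lines, with slopes 0, 1, ..., 2). Only the lines that attain the minimum somewhere contribute to roots; other lines are dominated. Here the surviving (envelope) indices are i = 2, i = 1, i = 0.
Intersections between consecutive envelope lines give the roots: for adjacent envelope indices i < j the intersection is x = (a_i − a_j) / (j − i). Reading off the sorted break points: {-4, 6}.
Verification: at each break x_0, at least two indices attain the minimum of min_i(a_i + i · x_0).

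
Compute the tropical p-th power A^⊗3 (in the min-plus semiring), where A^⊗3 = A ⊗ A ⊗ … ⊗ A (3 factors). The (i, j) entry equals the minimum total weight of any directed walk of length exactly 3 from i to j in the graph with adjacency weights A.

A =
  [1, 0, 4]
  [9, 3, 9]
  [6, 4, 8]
A^⊗3 =
  [3, 2, 6]
  [11, 9, 14]
  [8, 7, 11]

Each entry (A^⊗3)_ij equals the minimum over all length-3 walks i = v_0 → v_1 → … → v_3 = j of Σ_t A[v_t][v_{t+1}]. For example, for (i, j) = (0, 2) we minimise over 9 possible intermediate vertex sequences; the minimum is 6, attained along the walk 0 → 0 → 0 → 2.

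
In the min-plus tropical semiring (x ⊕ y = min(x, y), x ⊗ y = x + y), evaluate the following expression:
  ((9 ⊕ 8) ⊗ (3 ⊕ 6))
((9 ⊕ 8) ⊗ (3 ⊕ 6)) = 11

Expand innermost to outermost. Recall ⊕ takes the minimum of its arguments and ⊗ takes their sum. Working out the expression ((9 ⊕ 8) ⊗ (3 ⊕ 6)) gives 11.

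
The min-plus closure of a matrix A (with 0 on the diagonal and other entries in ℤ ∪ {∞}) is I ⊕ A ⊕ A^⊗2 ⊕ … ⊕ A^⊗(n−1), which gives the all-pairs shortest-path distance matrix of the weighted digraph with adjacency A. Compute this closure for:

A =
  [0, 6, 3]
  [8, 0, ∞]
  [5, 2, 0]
Closure =
  [0, 5, 3]
  [8, 0, 11]
  [5, 2, 0]

This is the Floyd-Warshall all-pairs shortest-path computation. For each intermediate vertex k = 0, 1, …, 2, update dist[i][j] ← min(dist[i][j], dist[i][k] + dist[k][j]). The final matrix gives, for each (i, j), the minimum total weight of any directed path from i to j (possibly empty when i = j).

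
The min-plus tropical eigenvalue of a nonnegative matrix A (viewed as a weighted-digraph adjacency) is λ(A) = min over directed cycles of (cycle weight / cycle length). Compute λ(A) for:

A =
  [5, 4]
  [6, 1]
λ(A) = 1

Enumerate directed cycles and compute their means (weight / length). Sample:
  cycle 0 → 0: weight = 5, length = 1, mean = 5/1 ≈ 5.000
  cycle 1 → 1: weight = 1, length = 1, mean = 1/1 ≈ 1.000
  cycle 0 → 1 → 0: weight = 10, length = 2, mean = 10/2 ≈ 5.000
  cycle 1 → 0 → 1: weight = 10, length = 2, mean = 10/2 ≈ 5.000
Minimum mean = 1.000, attained e.g. along the cycle 1 → 1 with weight 1 and length 1. So λ(A) = 1/1 = 1.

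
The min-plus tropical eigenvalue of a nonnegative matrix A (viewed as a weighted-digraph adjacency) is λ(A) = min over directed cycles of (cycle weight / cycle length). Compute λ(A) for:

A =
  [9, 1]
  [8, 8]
λ(A) = 9/2

Enumerate directed cycles and compute their means (weight / length). Sample:
  cycle 0 → 0: weight = 9, length = 1, mean = 9/1 ≈ 9.000
  cycle 1 → 1: weight = 8, length = 1, mean = 8/1 ≈ 8.000
  cycle 0 → 1 → 0: weight = 9, length = 2, mean = 9/2 ≈ 4.500
  cycle 1 → 0 → 1: weight = 9, length = 2, mean = 9/2 ≈ 4.500
Minimum mean = 4.500, attained e.g. along the cycle 0 → 1 → 0 with weight 9 and length 2. So λ(A) = 9/2 = 9/2.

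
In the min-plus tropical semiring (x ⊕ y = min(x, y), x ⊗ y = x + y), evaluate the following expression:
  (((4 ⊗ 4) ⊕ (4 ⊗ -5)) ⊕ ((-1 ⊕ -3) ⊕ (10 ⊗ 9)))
(((4 ⊗ 4) ⊕ (4 ⊗ -5)) ⊕ ((-1 ⊕ -3) ⊕ (10 ⊗ 9))) = -3

Expand innermost to outermost. Recall ⊕ takes the minimum of its arguments and ⊗ takes their sum. Working out the expression (((4 ⊗ 4) ⊕ (4 ⊗ -5)) ⊕ ((-1 ⊕ -3) ⊕ (10 ⊗ 9))) gives -3.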